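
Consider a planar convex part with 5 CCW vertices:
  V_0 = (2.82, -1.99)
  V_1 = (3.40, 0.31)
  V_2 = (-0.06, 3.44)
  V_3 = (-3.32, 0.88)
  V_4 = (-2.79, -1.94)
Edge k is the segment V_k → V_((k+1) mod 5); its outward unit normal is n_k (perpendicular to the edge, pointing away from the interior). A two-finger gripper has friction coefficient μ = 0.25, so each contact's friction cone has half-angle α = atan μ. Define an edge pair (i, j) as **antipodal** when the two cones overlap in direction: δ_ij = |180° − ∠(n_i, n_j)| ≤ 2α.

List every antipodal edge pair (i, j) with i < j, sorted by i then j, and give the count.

α = atan 0.25 = 14.04°;  2α = 28.07°
n_0 = (+0.9696, -0.2445)
n_1 = (+0.6709, +0.7416)
n_2 = (-0.6176, +0.7865)
n_3 = (-0.9828, -0.1847)
n_4 = (-0.0089, -1.0000)
  (0,1): δ = 117.98°  ·
  (0,2): δ = 37.70°  ·
  (0,3): δ = 24.80°  ✓
  (0,4): δ = 103.64°  ·
  (1,2): δ = 99.73°  ·
  (1,3): δ = 37.22°  ·
  (1,4): δ = 41.62°  ·
  (2,3): δ = 117.50°  ·
  (2,4): δ = 38.65°  ·
  (3,4): δ = 101.15°  ·
antipodal pairs: 1

count = 1; pairs: (0,3)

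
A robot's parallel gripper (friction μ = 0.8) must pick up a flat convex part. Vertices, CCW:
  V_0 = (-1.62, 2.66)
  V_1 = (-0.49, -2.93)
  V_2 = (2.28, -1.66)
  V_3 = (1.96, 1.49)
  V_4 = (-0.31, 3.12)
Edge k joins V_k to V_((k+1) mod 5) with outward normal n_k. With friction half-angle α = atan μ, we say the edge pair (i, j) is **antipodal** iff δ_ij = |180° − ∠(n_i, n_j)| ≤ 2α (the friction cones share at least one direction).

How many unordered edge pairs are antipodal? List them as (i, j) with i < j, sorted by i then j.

count = 6; pairs: (0,1), (0,2), (0,3), (1,3), (1,4), (2,4)

α = atan 0.8 = 38.66°;  2α = 77.32°
n_0 = (-0.9802, -0.1981)
n_1 = (+0.4168, -0.9090)
n_2 = (+0.9949, +0.1011)
n_3 = (+0.5833, +0.8123)
n_4 = (-0.3313, +0.9435)
  (0,1): δ = 76.80°  ✓
  (0,2): δ = 5.63°  ✓
  (0,3): δ = 42.89°  ✓
  (0,4): δ = 97.92°  ·
  (1,2): δ = 108.83°  ·
  (1,3): δ = 60.31°  ✓
  (1,4): δ = 5.28°  ✓
  (2,3): δ = 131.48°  ·
  (2,4): δ = 76.45°  ✓
  (3,4): δ = 124.97°  ·
antipodal pairs: 6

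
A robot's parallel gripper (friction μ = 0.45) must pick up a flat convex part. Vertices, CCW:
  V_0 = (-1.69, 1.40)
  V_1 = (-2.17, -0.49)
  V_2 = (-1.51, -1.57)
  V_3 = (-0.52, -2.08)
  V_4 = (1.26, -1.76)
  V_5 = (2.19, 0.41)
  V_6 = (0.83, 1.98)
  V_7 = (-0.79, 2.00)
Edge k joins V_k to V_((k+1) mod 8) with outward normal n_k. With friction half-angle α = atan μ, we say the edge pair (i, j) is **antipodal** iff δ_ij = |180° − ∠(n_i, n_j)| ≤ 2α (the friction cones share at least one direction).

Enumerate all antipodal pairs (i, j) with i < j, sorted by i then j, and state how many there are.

count = 7; pairs: (0,4), (1,5), (2,5), (2,6), (3,6), (3,7), (4,7)

α = atan 0.45 = 24.23°;  2α = 48.46°
n_0 = (-0.9692, +0.2462)
n_1 = (-0.8533, -0.5215)
n_2 = (-0.4580, -0.8890)
n_3 = (+0.1769, -0.9842)
n_4 = (+0.9191, -0.3939)
n_5 = (+0.7558, +0.6547)
n_6 = (+0.0123, +0.9999)
n_7 = (-0.5547, +0.8321)
  (0,1): δ = 134.32°  ·
  (0,2): δ = 103.01°  ·
  (0,3): δ = 65.56°  ·
  (0,4): δ = 8.95°  ✓
  (0,5): δ = 55.15°  ·
  (0,6): δ = 103.54°  ·
  (0,7): δ = 137.94°  ·
  (1,2): δ = 148.68°  ·
  (1,3): δ = 111.24°  ·
  (1,4): δ = 54.63°  ·
  (1,5): δ = 9.47°  ✓
  (1,6): δ = 57.86°  ·
  (1,7): δ = 92.26°  ·
  (2,3): δ = 142.55°  ·
  (2,4): δ = 85.94°  ·
  (2,5): δ = 21.84°  ✓
  (2,6): δ = 26.55°  ✓
  (2,7): δ = 60.95°  ·
  (3,4): δ = 123.39°  ·
  (3,5): δ = 59.29°  ·
  (3,6): δ = 10.90°  ✓
  (3,7): δ = 23.50°  ✓
  (4,5): δ = 115.90°  ·
  (4,6): δ = 67.51°  ·
  (4,7): δ = 33.11°  ✓
  (5,6): δ = 131.61°  ·
  (5,7): δ = 97.21°  ·
  (6,7): δ = 145.60°  ·
antipodal pairs: 7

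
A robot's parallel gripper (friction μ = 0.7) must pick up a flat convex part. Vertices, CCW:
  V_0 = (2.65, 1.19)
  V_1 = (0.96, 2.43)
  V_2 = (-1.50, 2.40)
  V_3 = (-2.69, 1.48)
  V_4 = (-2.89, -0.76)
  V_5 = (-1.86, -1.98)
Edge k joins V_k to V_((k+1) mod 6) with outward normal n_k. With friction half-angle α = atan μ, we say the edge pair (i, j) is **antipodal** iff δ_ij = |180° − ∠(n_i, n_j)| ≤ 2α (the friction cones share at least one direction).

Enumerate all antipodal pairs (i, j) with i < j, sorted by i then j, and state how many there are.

α = atan 0.7 = 34.99°;  2α = 69.98°
n_0 = (+0.5916, +0.8063)
n_1 = (-0.0122, +0.9999)
n_2 = (-0.6116, +0.7911)
n_3 = (-0.9960, +0.0889)
n_4 = (-0.7641, -0.6451)
n_5 = (+0.5750, -0.8181)
  (0,1): δ = 143.03°  ·
  (0,2): δ = 106.02°  ·
  (0,3): δ = 58.83°  ✓
  (0,4): δ = 13.56°  ✓
  (0,5): δ = 71.37°  ·
  (1,2): δ = 142.99°  ·
  (1,3): δ = 95.80°  ·
  (1,4): δ = 50.53°  ✓
  (1,5): δ = 34.40°  ✓
  (2,3): δ = 132.81°  ·
  (2,4): δ = 87.53°  ·
  (2,5): δ = 2.61°  ✓
  (3,4): δ = 134.72°  ·
  (3,5): δ = 49.80°  ✓
  (4,5): δ = 95.07°  ·
antipodal pairs: 6

count = 6; pairs: (0,3), (0,4), (1,4), (1,5), (2,5), (3,5)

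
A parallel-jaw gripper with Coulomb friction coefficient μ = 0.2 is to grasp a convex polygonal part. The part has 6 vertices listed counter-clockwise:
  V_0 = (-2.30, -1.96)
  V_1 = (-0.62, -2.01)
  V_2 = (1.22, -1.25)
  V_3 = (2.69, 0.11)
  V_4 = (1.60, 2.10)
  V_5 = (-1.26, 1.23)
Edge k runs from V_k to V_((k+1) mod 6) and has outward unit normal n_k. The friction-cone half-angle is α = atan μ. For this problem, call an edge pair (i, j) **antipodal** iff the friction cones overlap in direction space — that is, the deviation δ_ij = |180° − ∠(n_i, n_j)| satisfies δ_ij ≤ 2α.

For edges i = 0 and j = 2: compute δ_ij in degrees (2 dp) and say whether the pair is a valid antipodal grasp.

α = atan 0.2 = 11.31°;  2α = 22.62°
edge 0: e_0 = (+1.68, -0.05);  n_0 = (-0.0297, -0.9996)
edge 2: e_2 = (+1.47, +1.36);  n_2 = (+0.6791, -0.7340)
∠(n_0, n_2) = 44.48°
δ = |180° − 44.48°| = 135.52°
135.52° > 2α = 22.62°  →  invalid

δ = 135.52°, invalid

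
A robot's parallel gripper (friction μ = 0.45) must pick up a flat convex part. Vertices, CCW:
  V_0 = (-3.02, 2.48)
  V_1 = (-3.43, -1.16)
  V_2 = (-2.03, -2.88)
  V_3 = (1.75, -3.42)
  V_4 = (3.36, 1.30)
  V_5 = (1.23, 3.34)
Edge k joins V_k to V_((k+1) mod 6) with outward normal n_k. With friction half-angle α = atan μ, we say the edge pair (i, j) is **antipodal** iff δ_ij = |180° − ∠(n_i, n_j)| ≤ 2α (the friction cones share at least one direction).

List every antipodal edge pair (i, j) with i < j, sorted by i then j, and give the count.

α = atan 0.45 = 24.23°;  2α = 48.46°
n_0 = (-0.9937, +0.1119)
n_1 = (-0.7756, -0.6313)
n_2 = (-0.1414, -0.9899)
n_3 = (+0.9465, -0.3228)
n_4 = (+0.6917, +0.7222)
n_5 = (-0.1983, +0.9801)
  (0,1): δ = 134.43°  ·
  (0,2): δ = 91.70°  ·
  (0,3): δ = 12.41°  ✓
  (0,4): δ = 52.66°  ·
  (0,5): δ = 107.87°  ·
  (1,2): δ = 137.27°  ·
  (1,3): δ = 57.98°  ·
  (1,4): δ = 7.09°  ✓
  (1,5): δ = 62.30°  ·
  (2,3): δ = 100.70°  ·
  (2,4): δ = 35.63°  ✓
  (2,5): δ = 19.57°  ✓
  (3,4): δ = 114.93°  ·
  (3,5): δ = 59.73°  ·
  (4,5): δ = 124.80°  ·
antipodal pairs: 4

count = 4; pairs: (0,3), (1,4), (2,4), (2,5)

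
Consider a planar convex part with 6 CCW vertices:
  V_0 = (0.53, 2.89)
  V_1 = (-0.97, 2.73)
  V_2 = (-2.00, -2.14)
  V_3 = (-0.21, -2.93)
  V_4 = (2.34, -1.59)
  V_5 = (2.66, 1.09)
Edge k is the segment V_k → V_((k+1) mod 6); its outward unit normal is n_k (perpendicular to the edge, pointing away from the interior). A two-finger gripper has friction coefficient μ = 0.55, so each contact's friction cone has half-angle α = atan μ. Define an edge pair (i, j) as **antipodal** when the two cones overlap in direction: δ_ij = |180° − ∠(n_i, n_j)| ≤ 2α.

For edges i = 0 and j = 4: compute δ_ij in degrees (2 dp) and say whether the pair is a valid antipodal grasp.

α = atan 0.55 = 28.81°;  2α = 57.62°
edge 0: e_0 = (-1.50, -0.16);  n_0 = (-0.1061, +0.9944)
edge 4: e_4 = (+0.32, +2.68);  n_4 = (+0.9929, -0.1186)
∠(n_0, n_4) = 102.90°
δ = |180° − 102.90°| = 77.10°
77.10° > 2α = 57.62°  →  invalid

δ = 77.10°, invalid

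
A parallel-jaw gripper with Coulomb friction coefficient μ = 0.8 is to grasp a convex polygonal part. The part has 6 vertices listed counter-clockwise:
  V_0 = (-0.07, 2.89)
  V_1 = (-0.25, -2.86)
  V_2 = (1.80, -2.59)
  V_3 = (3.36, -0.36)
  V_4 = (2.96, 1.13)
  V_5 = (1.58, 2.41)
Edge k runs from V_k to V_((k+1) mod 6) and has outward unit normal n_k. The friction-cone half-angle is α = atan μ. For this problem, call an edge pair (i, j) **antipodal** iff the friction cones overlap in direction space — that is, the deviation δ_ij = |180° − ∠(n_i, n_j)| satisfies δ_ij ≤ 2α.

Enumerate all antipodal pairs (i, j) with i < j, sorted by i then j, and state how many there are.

α = atan 0.8 = 38.66°;  2α = 77.32°
n_0 = (-0.9995, +0.0313)
n_1 = (+0.1306, -0.9914)
n_2 = (+0.8194, -0.5732)
n_3 = (+0.9658, +0.2593)
n_4 = (+0.6800, +0.7332)
n_5 = (+0.2793, +0.9602)
  (0,1): δ = 80.70°  ·
  (0,2): δ = 33.18°  ✓
  (0,3): δ = 16.82°  ✓
  (0,4): δ = 48.95°  ✓
  (0,5): δ = 75.57°  ✓
  (1,2): δ = 132.48°  ·
  (1,3): δ = 82.48°  ·
  (1,4): δ = 50.35°  ✓
  (1,5): δ = 23.72°  ✓
  (2,3): δ = 130.00°  ·
  (2,4): δ = 97.87°  ·
  (2,5): δ = 71.25°  ✓
  (3,4): δ = 147.87°  ·
  (3,5): δ = 121.25°  ·
  (4,5): δ = 153.37°  ·
antipodal pairs: 7

count = 7; pairs: (0,2), (0,3), (0,4), (0,5), (1,4), (1,5), (2,5)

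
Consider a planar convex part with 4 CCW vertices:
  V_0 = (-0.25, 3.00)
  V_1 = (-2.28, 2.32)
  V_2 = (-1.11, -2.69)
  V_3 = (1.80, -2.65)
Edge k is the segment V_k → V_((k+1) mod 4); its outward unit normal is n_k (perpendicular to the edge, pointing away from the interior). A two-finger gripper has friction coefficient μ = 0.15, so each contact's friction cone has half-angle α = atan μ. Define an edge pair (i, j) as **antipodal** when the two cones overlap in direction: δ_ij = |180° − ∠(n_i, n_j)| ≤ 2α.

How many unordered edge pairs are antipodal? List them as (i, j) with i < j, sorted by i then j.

count = 1; pairs: (1,3)

α = atan 0.15 = 8.53°;  2α = 17.06°
n_0 = (-0.3176, +0.9482)
n_1 = (-0.9738, -0.2274)
n_2 = (+0.0137, -0.9999)
n_3 = (+0.9400, +0.3411)
  (0,1): δ = 95.37°  ·
  (0,2): δ = 17.73°  ·
  (0,3): δ = 91.42°  ·
  (1,2): δ = 102.36°  ·
  (1,3): δ = 6.80°  ✓
  (2,3): δ = 70.85°  ·
antipodal pairs: 1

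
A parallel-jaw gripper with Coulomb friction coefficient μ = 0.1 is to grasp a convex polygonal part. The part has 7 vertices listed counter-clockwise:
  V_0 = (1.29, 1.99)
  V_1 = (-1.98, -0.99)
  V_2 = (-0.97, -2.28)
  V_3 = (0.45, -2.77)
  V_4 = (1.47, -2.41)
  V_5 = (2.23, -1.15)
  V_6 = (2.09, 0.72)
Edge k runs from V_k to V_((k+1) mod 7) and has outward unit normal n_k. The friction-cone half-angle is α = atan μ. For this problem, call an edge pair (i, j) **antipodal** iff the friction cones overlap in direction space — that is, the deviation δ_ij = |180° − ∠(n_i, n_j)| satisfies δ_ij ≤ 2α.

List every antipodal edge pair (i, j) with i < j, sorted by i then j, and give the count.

α = atan 0.1 = 5.71°;  2α = 11.42°
n_0 = (-0.6736, +0.7391)
n_1 = (-0.7874, -0.6165)
n_2 = (-0.3262, -0.9453)
n_3 = (+0.3328, -0.9430)
n_4 = (+0.8563, -0.5165)
n_5 = (+0.9972, +0.0747)
n_6 = (+0.8461, +0.5330)
  (0,1): δ = 94.28°  ·
  (0,2): δ = 61.38°  ·
  (0,3): δ = 22.90°  ·
  (0,4): δ = 16.56°  ·
  (0,5): δ = 51.94°  ·
  (0,6): δ = 79.86°  ·
  (1,2): δ = 147.10°  ·
  (1,3): δ = 108.62°  ·
  (1,4): δ = 69.16°  ·
  (1,5): δ = 33.78°  ·
  (1,6): δ = 5.85°  ✓
  (2,3): δ = 141.52°  ·
  (2,4): δ = 102.06°  ·
  (2,5): δ = 66.68°  ·
  (2,6): δ = 38.75°  ·
  (3,4): δ = 140.54°  ·
  (3,5): δ = 105.16°  ·
  (3,6): δ = 77.23°  ·
  (4,5): δ = 144.62°  ·
  (4,6): δ = 116.69°  ·
  (5,6): δ = 152.07°  ·
antipodal pairs: 1

count = 1; pairs: (1,6)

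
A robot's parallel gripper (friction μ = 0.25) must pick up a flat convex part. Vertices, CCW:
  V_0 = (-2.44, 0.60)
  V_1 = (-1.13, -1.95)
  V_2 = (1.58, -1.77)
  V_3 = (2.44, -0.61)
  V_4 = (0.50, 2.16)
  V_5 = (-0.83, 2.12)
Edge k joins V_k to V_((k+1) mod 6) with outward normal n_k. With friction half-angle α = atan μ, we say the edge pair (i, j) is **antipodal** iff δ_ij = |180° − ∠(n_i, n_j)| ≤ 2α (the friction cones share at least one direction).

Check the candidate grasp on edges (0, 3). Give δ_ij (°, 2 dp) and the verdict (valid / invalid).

δ = 7.82°, valid

α = atan 0.25 = 14.04°;  2α = 28.07°
edge 0: e_0 = (+1.31, -2.55);  n_0 = (-0.8895, -0.4570)
edge 3: e_3 = (-1.94, +2.77);  n_3 = (+0.8191, +0.5737)
∠(n_0, n_3) = 172.18°
δ = |180° − 172.18°| = 7.82°
7.82° ≤ 2α = 28.07°  →  valid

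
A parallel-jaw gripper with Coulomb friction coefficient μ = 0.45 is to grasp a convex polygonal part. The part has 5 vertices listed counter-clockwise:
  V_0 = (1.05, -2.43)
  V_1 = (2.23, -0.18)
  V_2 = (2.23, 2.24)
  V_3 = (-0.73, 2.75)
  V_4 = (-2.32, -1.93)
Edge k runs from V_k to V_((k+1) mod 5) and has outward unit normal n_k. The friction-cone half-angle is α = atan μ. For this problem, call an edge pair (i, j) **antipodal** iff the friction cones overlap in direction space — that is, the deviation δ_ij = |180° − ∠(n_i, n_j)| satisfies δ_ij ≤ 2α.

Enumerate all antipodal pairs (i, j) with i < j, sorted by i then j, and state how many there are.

count = 3; pairs: (0,3), (1,3), (2,4)

α = atan 0.45 = 24.23°;  2α = 48.46°
n_0 = (+0.8856, -0.4644)
n_1 = (+1.0000, -0.0000)
n_2 = (+0.1698, +0.9855)
n_3 = (-0.9468, +0.3217)
n_4 = (-0.1468, -0.9892)
  (0,1): δ = 152.33°  ·
  (0,2): δ = 72.10°  ·
  (0,3): δ = 8.91°  ✓
  (0,4): δ = 109.24°  ·
  (1,2): δ = 99.78°  ·
  (1,3): δ = 18.76°  ✓
  (1,4): δ = 81.56°  ·
  (2,3): δ = 98.99°  ·
  (2,4): δ = 1.34°  ✓
  (3,4): δ = 79.67°  ·
antipodal pairs: 3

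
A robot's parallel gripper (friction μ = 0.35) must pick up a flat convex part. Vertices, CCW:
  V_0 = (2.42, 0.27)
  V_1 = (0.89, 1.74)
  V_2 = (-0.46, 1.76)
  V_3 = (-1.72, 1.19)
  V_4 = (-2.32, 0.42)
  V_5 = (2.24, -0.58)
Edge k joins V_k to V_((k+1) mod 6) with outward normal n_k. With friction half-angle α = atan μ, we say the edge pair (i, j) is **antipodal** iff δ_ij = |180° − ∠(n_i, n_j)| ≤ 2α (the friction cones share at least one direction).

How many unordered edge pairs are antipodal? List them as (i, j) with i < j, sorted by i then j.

count = 4; pairs: (0,4), (1,4), (2,4), (3,5)

α = atan 0.35 = 19.29°;  2α = 38.58°
n_0 = (+0.6928, +0.7211)
n_1 = (+0.0148, +0.9999)
n_2 = (-0.4122, +0.9111)
n_3 = (-0.7888, +0.6146)
n_4 = (-0.2142, -0.9768)
n_5 = (+0.9783, -0.2072)
  (0,1): δ = 136.99°  ·
  (0,2): δ = 111.80°  ·
  (0,3): δ = 84.07°  ·
  (0,4): δ = 31.49°  ✓
  (0,5): δ = 121.90°  ·
  (1,2): δ = 154.81°  ·
  (1,3): δ = 127.08°  ·
  (1,4): δ = 11.52°  ✓
  (1,5): δ = 78.89°  ·
  (2,3): δ = 152.27°  ·
  (2,4): δ = 36.71°  ✓
  (2,5): δ = 53.70°  ·
  (3,4): δ = 64.44°  ·
  (3,5): δ = 25.97°  ✓
  (4,5): δ = 89.59°  ·
antipodal pairs: 4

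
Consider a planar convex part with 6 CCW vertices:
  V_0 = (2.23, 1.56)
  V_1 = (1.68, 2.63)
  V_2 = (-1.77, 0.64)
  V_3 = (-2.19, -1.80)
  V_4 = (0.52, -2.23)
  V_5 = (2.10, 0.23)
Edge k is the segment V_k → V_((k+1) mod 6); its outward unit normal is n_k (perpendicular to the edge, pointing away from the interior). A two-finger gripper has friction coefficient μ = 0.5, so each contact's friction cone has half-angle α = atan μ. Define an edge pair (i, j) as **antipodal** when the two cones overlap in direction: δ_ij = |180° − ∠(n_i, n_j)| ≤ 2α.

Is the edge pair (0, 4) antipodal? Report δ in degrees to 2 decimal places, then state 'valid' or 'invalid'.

δ = 120.08°, invalid

α = atan 0.5 = 26.57°;  2α = 53.13°
edge 0: e_0 = (-0.55, +1.07);  n_0 = (+0.8894, +0.4572)
edge 4: e_4 = (+1.58, +2.46);  n_4 = (+0.8414, -0.5404)
∠(n_0, n_4) = 59.92°
δ = |180° − 59.92°| = 120.08°
120.08° > 2α = 53.13°  →  invalid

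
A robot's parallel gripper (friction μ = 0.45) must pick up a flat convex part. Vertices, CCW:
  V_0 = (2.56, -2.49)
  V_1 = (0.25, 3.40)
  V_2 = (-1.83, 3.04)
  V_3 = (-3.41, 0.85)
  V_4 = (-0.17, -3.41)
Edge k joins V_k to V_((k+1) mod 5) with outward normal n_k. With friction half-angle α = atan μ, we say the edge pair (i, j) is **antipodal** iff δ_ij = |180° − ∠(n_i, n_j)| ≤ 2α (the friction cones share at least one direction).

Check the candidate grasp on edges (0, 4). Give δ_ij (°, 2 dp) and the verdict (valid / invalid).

α = atan 0.45 = 24.23°;  2α = 48.46°
edge 0: e_0 = (-2.31, +5.89);  n_0 = (+0.9310, +0.3651)
edge 4: e_4 = (+2.73, +0.92);  n_4 = (+0.3194, -0.9476)
∠(n_0, n_4) = 92.79°
δ = |180° − 92.79°| = 87.21°
87.21° > 2α = 48.46°  →  invalid

δ = 87.21°, invalid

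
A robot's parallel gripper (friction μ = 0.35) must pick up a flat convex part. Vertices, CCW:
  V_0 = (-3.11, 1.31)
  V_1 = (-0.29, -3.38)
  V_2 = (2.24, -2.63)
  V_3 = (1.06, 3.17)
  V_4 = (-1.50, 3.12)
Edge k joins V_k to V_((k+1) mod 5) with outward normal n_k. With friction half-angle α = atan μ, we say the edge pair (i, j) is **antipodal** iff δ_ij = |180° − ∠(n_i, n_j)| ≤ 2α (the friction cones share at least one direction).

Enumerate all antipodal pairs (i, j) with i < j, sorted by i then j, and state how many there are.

count = 3; pairs: (0,2), (1,3), (1,4)

α = atan 0.35 = 19.29°;  2α = 38.58°
n_0 = (-0.8570, -0.5153)
n_1 = (+0.2842, -0.9588)
n_2 = (+0.9799, +0.1994)
n_3 = (-0.0195, +0.9998)
n_4 = (-0.7472, +0.6646)
  (0,1): δ = 104.51°  ·
  (0,2): δ = 19.52°  ✓
  (0,3): δ = 60.10°  ·
  (0,4): δ = 107.33°  ·
  (1,2): δ = 95.01°  ·
  (1,3): δ = 15.39°  ✓
  (1,4): δ = 31.83°  ✓
  (2,3): δ = 100.38°  ·
  (2,4): δ = 53.15°  ·
  (3,4): δ = 132.77°  ·
antipodal pairs: 3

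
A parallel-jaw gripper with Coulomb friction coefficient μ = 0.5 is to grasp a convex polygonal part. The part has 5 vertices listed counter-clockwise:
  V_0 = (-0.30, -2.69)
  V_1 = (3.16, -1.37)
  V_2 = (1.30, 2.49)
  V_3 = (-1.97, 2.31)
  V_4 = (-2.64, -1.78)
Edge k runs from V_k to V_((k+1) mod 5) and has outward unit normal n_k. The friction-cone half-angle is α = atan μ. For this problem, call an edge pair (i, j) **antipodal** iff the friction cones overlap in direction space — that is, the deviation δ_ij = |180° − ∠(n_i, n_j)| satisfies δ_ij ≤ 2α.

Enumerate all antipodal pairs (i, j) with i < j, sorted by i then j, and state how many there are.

count = 4; pairs: (0,2), (1,3), (1,4), (2,4)

α = atan 0.5 = 26.57°;  2α = 53.13°
n_0 = (+0.3564, -0.9343)
n_1 = (+0.9009, +0.4341)
n_2 = (-0.0550, +0.9985)
n_3 = (-0.9868, +0.1617)
n_4 = (-0.3624, -0.9320)
  (0,1): δ = 85.15°  ·
  (0,2): δ = 17.73°  ✓
  (0,3): δ = 59.81°  ·
  (0,4): δ = 137.87°  ·
  (1,2): δ = 112.58°  ·
  (1,3): δ = 35.03°  ✓
  (1,4): δ = 43.02°  ✓
  (2,3): δ = 102.45°  ·
  (2,4): δ = 24.40°  ✓
  (3,4): δ = 101.95°  ·
antipodal pairs: 4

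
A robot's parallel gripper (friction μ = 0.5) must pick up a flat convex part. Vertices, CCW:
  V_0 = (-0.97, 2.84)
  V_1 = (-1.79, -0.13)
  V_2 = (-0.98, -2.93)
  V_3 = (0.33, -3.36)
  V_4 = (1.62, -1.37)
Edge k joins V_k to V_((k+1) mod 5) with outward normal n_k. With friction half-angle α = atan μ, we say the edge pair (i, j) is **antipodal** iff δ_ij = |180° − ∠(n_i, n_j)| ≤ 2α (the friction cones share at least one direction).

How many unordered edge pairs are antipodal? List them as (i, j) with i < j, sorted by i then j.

α = atan 0.5 = 26.57°;  2α = 53.13°
n_0 = (-0.9639, +0.2661)
n_1 = (-0.9606, -0.2779)
n_2 = (-0.3119, -0.9501)
n_3 = (+0.8391, -0.5440)
n_4 = (+0.8517, +0.5240)
  (0,1): δ = 148.43°  ·
  (0,2): δ = 92.74°  ·
  (0,3): δ = 17.52°  ✓
  (0,4): δ = 47.03°  ✓
  (1,2): δ = 124.31°  ·
  (1,3): δ = 49.09°  ✓
  (1,4): δ = 15.47°  ✓
  (2,3): δ = 104.78°  ·
  (2,4): δ = 40.23°  ✓
  (3,4): δ = 115.45°  ·
antipodal pairs: 5

count = 5; pairs: (0,3), (0,4), (1,3), (1,4), (2,4)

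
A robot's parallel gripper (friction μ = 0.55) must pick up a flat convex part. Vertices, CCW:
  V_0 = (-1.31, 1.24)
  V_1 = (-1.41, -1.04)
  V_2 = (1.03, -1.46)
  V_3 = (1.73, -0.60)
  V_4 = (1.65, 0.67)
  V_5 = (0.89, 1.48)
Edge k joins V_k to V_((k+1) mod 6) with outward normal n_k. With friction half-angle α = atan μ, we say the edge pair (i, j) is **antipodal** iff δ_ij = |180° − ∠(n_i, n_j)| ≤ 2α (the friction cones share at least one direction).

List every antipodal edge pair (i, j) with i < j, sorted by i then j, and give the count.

α = atan 0.55 = 28.81°;  2α = 57.62°
n_0 = (-0.9990, +0.0438)
n_1 = (-0.1696, -0.9855)
n_2 = (+0.7756, -0.6313)
n_3 = (+0.9980, +0.0629)
n_4 = (+0.7293, +0.6842)
n_5 = (-0.1084, +0.9941)
  (0,1): δ = 97.26°  ·
  (0,2): δ = 36.63°  ✓
  (0,3): δ = 6.12°  ✓
  (0,4): δ = 45.69°  ✓
  (0,5): δ = 98.74°  ·
  (1,2): δ = 119.38°  ·
  (1,3): δ = 76.63°  ·
  (1,4): δ = 37.06°  ✓
  (1,5): δ = 15.99°  ✓
  (2,3): δ = 137.25°  ·
  (2,4): δ = 97.68°  ·
  (2,5): δ = 44.63°  ✓
  (3,4): δ = 140.43°  ·
  (3,5): δ = 87.38°  ·
  (4,5): δ = 126.95°  ·
antipodal pairs: 6

count = 6; pairs: (0,2), (0,3), (0,4), (1,4), (1,5), (2,5)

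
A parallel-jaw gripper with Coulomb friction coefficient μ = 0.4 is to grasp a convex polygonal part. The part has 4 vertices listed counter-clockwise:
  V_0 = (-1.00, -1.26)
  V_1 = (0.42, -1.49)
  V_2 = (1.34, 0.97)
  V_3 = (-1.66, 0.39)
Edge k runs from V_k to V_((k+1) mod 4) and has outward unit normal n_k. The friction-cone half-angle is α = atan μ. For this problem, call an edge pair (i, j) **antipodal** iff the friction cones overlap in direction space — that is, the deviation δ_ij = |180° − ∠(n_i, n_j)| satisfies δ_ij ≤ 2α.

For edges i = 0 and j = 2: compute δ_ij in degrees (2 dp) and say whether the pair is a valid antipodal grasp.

δ = 20.14°, valid

α = atan 0.4 = 21.80°;  2α = 43.60°
edge 0: e_0 = (+1.42, -0.23);  n_0 = (-0.1599, -0.9871)
edge 2: e_2 = (-3.00, -0.58);  n_2 = (-0.1898, +0.9818)
∠(n_0, n_2) = 159.86°
δ = |180° − 159.86°| = 20.14°
20.14° ≤ 2α = 43.60°  →  valid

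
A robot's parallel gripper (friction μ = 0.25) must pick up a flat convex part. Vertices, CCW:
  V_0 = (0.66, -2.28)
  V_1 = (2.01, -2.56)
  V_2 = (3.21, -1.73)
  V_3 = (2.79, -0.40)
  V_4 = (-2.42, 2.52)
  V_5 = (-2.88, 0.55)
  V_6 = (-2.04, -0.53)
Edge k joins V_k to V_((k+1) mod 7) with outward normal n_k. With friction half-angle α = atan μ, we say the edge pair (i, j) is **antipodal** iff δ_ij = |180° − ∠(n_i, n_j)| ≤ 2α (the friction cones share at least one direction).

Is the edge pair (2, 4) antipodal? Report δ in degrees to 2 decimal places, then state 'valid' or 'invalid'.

δ = 30.67°, invalid

α = atan 0.25 = 14.04°;  2α = 28.07°
edge 2: e_2 = (-0.42, +1.33);  n_2 = (+0.9536, +0.3011)
edge 4: e_4 = (-0.46, -1.97);  n_4 = (-0.9738, +0.2274)
∠(n_2, n_4) = 149.33°
δ = |180° − 149.33°| = 30.67°
30.67° > 2α = 28.07°  →  invalid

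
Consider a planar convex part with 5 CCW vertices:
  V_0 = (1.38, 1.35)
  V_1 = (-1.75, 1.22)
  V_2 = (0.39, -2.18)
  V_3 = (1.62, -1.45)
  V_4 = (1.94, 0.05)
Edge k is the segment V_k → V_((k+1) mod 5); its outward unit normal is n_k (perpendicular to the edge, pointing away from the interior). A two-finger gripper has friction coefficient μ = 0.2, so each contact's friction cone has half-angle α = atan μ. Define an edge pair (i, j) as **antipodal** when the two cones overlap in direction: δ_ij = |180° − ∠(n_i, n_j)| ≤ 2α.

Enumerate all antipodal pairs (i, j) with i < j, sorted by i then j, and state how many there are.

count = 1; pairs: (1,4)

α = atan 0.2 = 11.31°;  2α = 22.62°
n_0 = (-0.0415, +0.9991)
n_1 = (-0.8463, -0.5327)
n_2 = (+0.5104, -0.8600)
n_3 = (+0.9780, -0.2086)
n_4 = (+0.9184, +0.3956)
  (0,1): δ = 60.19°  ·
  (0,2): δ = 28.31°  ·
  (0,3): δ = 75.58°  ·
  (0,4): δ = 110.93°  ·
  (1,2): δ = 91.50°  ·
  (1,3): δ = 44.23°  ·
  (1,4): δ = 8.88°  ✓
  (2,3): δ = 132.73°  ·
  (2,4): δ = 97.38°  ·
  (3,4): δ = 144.65°  ·
antipodal pairs: 1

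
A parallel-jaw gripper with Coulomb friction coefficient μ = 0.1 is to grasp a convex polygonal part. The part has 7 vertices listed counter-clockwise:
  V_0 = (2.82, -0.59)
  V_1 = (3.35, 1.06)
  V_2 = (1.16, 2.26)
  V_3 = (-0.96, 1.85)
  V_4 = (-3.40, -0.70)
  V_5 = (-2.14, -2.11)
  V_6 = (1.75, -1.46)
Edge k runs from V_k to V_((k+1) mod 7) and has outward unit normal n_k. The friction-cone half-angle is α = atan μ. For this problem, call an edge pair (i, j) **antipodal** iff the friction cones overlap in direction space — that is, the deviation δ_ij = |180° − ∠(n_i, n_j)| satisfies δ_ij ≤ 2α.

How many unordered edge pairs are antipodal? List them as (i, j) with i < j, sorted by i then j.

count = 2; pairs: (2,5), (3,6)

α = atan 0.1 = 5.71°;  2α = 11.42°
n_0 = (+0.9521, -0.3058)
n_1 = (+0.4805, +0.8770)
n_2 = (-0.1899, +0.9818)
n_3 = (-0.7225, +0.6914)
n_4 = (-0.7457, -0.6663)
n_5 = (+0.1648, -0.9863)
n_6 = (+0.6309, -0.7759)
  (0,1): δ = 100.91°  ·
  (0,2): δ = 61.25°  ·
  (0,3): δ = 25.93°  ·
  (0,4): δ = 59.59°  ·
  (0,5): δ = 117.29°  ·
  (0,6): δ = 146.92°  ·
  (1,2): δ = 140.33°  ·
  (1,3): δ = 105.02°  ·
  (1,4): δ = 19.50°  ·
  (1,5): δ = 38.21°  ·
  (1,6): δ = 67.83°  ·
  (2,3): δ = 144.68°  ·
  (2,4): δ = 59.16°  ·
  (2,5): δ = 1.46°  ✓
  (2,6): δ = 28.17°  ·
  (3,4): δ = 94.48°  ·
  (3,5): δ = 36.78°  ·
  (3,6): δ = 7.15°  ✓
  (4,5): δ = 122.30°  ·
  (4,6): δ = 92.67°  ·
  (5,6): δ = 150.37°  ·
antipodal pairs: 2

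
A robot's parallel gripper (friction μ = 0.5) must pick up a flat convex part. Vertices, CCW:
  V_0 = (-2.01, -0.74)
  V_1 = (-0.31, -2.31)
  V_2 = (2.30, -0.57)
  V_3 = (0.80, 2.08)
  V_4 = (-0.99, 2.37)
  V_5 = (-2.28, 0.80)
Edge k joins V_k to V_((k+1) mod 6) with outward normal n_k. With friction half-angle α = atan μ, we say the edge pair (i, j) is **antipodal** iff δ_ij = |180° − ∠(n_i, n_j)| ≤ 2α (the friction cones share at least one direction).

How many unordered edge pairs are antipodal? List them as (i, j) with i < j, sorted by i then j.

α = atan 0.5 = 26.57°;  2α = 53.13°
n_0 = (-0.6785, -0.7346)
n_1 = (+0.5547, -0.8321)
n_2 = (+0.8703, +0.4926)
n_3 = (+0.1599, +0.9871)
n_4 = (-0.7726, +0.6348)
n_5 = (-0.9850, -0.1727)
  (0,1): δ = 103.59°  ·
  (0,2): δ = 17.77°  ✓
  (0,3): δ = 33.52°  ✓
  (0,4): δ = 93.31°  ·
  (0,5): δ = 142.67°  ·
  (1,2): δ = 94.18°  ·
  (1,3): δ = 42.89°  ✓
  (1,4): δ = 16.90°  ✓
  (1,5): δ = 66.25°  ·
  (2,3): δ = 128.71°  ·
  (2,4): δ = 68.92°  ·
  (2,5): δ = 19.57°  ✓
  (3,4): δ = 120.21°  ·
  (3,5): δ = 70.85°  ·
  (4,5): δ = 130.65°  ·
antipodal pairs: 5

count = 5; pairs: (0,2), (0,3), (1,3), (1,4), (2,5)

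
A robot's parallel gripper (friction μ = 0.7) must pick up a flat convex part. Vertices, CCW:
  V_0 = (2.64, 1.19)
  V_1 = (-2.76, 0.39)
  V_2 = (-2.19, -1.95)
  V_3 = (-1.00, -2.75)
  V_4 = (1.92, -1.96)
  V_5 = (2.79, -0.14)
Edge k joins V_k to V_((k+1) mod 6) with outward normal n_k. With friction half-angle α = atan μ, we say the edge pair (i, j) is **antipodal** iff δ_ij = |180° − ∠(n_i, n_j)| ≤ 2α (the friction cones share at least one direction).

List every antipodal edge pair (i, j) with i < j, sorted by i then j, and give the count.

count = 6; pairs: (0,2), (0,3), (0,4), (1,4), (1,5), (2,5)

α = atan 0.7 = 34.99°;  2α = 69.98°
n_0 = (-0.1465, +0.9892)
n_1 = (-0.9716, -0.2367)
n_2 = (-0.5579, -0.8299)
n_3 = (+0.2612, -0.9653)
n_4 = (+0.9022, -0.4313)
n_5 = (+0.9937, +0.1121)
  (0,1): δ = 84.74°  ·
  (0,2): δ = 42.34°  ✓
  (0,3): δ = 6.71°  ✓
  (0,4): δ = 56.02°  ✓
  (0,5): δ = 88.01°  ·
  (1,2): δ = 137.60°  ·
  (1,3): δ = 88.55°  ·
  (1,4): δ = 39.24°  ✓
  (1,5): δ = 7.26°  ✓
  (2,3): δ = 130.95°  ·
  (2,4): δ = 81.64°  ·
  (2,5): δ = 49.65°  ✓
  (3,4): δ = 130.69°  ·
  (3,5): δ = 98.70°  ·
  (4,5): δ = 148.02°  ·
antipodal pairs: 6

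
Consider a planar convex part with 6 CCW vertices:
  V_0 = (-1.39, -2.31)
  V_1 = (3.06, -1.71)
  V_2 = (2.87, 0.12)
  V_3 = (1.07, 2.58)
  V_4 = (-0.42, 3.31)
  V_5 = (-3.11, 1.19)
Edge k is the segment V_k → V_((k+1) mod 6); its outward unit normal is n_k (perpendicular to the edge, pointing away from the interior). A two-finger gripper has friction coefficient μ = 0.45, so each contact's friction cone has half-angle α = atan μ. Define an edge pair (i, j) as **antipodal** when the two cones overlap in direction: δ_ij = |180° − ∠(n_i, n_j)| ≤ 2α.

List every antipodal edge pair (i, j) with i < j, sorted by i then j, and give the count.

α = atan 0.45 = 24.23°;  2α = 48.46°
n_0 = (+0.1336, -0.9910)
n_1 = (+0.9947, +0.1033)
n_2 = (+0.8070, +0.5905)
n_3 = (+0.4400, +0.8980)
n_4 = (-0.6190, +0.7854)
n_5 = (-0.8975, -0.4410)
  (0,1): δ = 91.75°  ·
  (0,2): δ = 61.49°  ·
  (0,3): δ = 33.78°  ✓
  (0,4): δ = 30.56°  ✓
  (0,5): δ = 108.49°  ·
  (1,2): δ = 149.73°  ·
  (1,3): δ = 122.03°  ·
  (1,4): δ = 57.69°  ·
  (1,5): δ = 20.24°  ✓
  (2,3): δ = 152.29°  ·
  (2,4): δ = 87.95°  ·
  (2,5): δ = 10.02°  ✓
  (3,4): δ = 115.66°  ·
  (3,5): δ = 37.73°  ✓
  (4,5): δ = 102.07°  ·
antipodal pairs: 5

count = 5; pairs: (0,3), (0,4), (1,5), (2,5), (3,5)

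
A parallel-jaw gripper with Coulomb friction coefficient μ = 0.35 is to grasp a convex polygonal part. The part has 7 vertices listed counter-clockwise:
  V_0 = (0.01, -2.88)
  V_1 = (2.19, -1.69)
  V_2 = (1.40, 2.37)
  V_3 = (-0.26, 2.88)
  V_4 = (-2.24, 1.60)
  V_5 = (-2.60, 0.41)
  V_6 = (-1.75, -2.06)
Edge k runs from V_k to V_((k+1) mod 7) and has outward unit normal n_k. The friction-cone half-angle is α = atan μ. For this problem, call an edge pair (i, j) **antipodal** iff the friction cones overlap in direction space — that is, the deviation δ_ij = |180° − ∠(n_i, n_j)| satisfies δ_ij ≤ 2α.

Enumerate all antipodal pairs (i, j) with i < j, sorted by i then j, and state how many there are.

count = 4; pairs: (0,3), (1,4), (1,5), (2,6)

α = atan 0.35 = 19.29°;  2α = 38.58°
n_0 = (+0.4791, -0.8777)
n_1 = (+0.9816, +0.1910)
n_2 = (+0.2937, +0.9559)
n_3 = (-0.5429, +0.8398)
n_4 = (-0.9572, +0.2896)
n_5 = (-0.9456, -0.3254)
n_6 = (-0.4223, -0.9064)
  (0,1): δ = 107.62°  ·
  (0,2): δ = 45.71°  ·
  (0,3): δ = 4.25°  ✓
  (0,4): δ = 44.54°  ·
  (0,5): δ = 80.36°  ·
  (0,6): δ = 126.39°  ·
  (1,2): δ = 118.09°  ·
  (1,3): δ = 68.13°  ·
  (1,4): δ = 27.84°  ✓
  (1,5): δ = 7.98°  ✓
  (1,6): δ = 54.01°  ·
  (2,3): δ = 130.04°  ·
  (2,4): δ = 89.75°  ·
  (2,5): δ = 53.93°  ·
  (2,6): δ = 7.90°  ✓
  (3,4): δ = 139.71°  ·
  (3,5): δ = 103.89°  ·
  (3,6): δ = 57.86°  ·
  (4,5): δ = 144.18°  ·
  (4,6): δ = 98.15°  ·
  (5,6): δ = 133.97°  ·
antipodal pairs: 4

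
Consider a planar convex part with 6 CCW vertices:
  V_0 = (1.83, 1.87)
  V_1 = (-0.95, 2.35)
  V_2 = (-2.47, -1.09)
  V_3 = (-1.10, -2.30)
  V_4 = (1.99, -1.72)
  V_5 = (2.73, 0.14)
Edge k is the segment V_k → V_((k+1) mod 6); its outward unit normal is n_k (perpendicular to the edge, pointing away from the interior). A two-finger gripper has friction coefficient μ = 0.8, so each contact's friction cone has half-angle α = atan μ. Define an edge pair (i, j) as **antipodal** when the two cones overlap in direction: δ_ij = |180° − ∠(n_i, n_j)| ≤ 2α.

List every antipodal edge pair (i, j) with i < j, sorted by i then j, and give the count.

count = 8; pairs: (0,2), (0,3), (1,3), (1,4), (1,5), (2,4), (2,5), (3,5)

α = atan 0.8 = 38.66°;  2α = 77.32°
n_0 = (+0.1701, +0.9854)
n_1 = (-0.9147, +0.4042)
n_2 = (-0.6620, -0.7495)
n_3 = (+0.1845, -0.9828)
n_4 = (+0.9292, -0.3697)
n_5 = (+0.8871, +0.4615)
  (0,1): δ = 104.04°  ·
  (0,2): δ = 31.66°  ✓
  (0,3): δ = 20.43°  ✓
  (0,4): δ = 78.10°  ·
  (0,5): δ = 127.28°  ·
  (1,2): δ = 107.61°  ·
  (1,3): δ = 55.53°  ✓
  (1,4): δ = 2.14°  ✓
  (1,5): δ = 51.32°  ✓
  (2,3): δ = 127.92°  ·
  (2,4): δ = 70.24°  ✓
  (2,5): δ = 21.06°  ✓
  (3,4): δ = 122.33°  ·
  (3,5): δ = 73.15°  ✓
  (4,5): δ = 130.82°  ·
antipodal pairs: 8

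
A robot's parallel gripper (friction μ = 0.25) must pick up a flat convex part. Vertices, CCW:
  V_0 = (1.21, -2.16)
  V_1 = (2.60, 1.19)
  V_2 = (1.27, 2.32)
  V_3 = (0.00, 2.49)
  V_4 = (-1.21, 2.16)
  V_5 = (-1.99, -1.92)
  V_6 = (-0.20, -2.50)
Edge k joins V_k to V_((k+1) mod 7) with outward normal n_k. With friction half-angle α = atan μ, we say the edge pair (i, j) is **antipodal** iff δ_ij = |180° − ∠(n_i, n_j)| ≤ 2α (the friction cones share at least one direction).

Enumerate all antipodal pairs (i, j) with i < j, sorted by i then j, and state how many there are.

count = 5; pairs: (0,4), (1,5), (2,5), (2,6), (3,6)

α = atan 0.25 = 14.04°;  2α = 28.07°
n_0 = (+0.9236, -0.3832)
n_1 = (+0.6475, +0.7621)
n_2 = (+0.1327, +0.9912)
n_3 = (-0.2631, +0.9648)
n_4 = (-0.9822, +0.1878)
n_5 = (-0.3082, -0.9513)
n_6 = (+0.2344, -0.9721)
  (0,1): δ = 107.82°  ·
  (0,2): δ = 75.09°  ·
  (0,3): δ = 52.21°  ·
  (0,4): δ = 11.71°  ✓
  (0,5): δ = 94.58°  ·
  (0,6): δ = 126.09°  ·
  (1,2): δ = 147.27°  ·
  (1,3): δ = 124.39°  ·
  (1,4): δ = 60.47°  ·
  (1,5): δ = 22.40°  ✓
  (1,6): δ = 53.91°  ·
  (2,3): δ = 157.12°  ·
  (2,4): δ = 93.20°  ·
  (2,5): δ = 10.33°  ✓
  (2,6): δ = 21.18°  ✓
  (3,4): δ = 116.08°  ·
  (3,5): δ = 33.21°  ·
  (3,6): δ = 1.70°  ✓
  (4,5): δ = 97.13°  ·
  (4,6): δ = 65.62°  ·
  (5,6): δ = 148.49°  ·
antipodal pairs: 5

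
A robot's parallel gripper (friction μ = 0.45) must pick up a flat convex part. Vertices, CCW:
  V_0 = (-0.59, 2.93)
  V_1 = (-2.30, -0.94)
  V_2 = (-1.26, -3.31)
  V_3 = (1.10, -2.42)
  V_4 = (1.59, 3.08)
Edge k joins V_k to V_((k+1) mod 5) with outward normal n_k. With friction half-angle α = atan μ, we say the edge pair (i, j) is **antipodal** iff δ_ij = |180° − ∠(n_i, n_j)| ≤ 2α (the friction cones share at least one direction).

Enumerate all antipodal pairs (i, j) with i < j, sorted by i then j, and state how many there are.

α = atan 0.45 = 24.23°;  2α = 48.46°
n_0 = (-0.9147, +0.4042)
n_1 = (-0.9157, -0.4018)
n_2 = (+0.3529, -0.9357)
n_3 = (+0.9961, -0.0887)
n_4 = (-0.0686, +0.9976)
  (0,1): δ = 132.47°  ·
  (0,2): δ = 45.50°  ✓
  (0,3): δ = 18.75°  ✓
  (0,4): δ = 117.77°  ·
  (1,2): δ = 93.03°  ·
  (1,3): δ = 28.78°  ✓
  (1,4): δ = 70.24°  ·
  (2,3): δ = 115.75°  ·
  (2,4): δ = 16.73°  ✓
  (3,4): δ = 80.97°  ·
antipodal pairs: 4

count = 4; pairs: (0,2), (0,3), (1,3), (2,4)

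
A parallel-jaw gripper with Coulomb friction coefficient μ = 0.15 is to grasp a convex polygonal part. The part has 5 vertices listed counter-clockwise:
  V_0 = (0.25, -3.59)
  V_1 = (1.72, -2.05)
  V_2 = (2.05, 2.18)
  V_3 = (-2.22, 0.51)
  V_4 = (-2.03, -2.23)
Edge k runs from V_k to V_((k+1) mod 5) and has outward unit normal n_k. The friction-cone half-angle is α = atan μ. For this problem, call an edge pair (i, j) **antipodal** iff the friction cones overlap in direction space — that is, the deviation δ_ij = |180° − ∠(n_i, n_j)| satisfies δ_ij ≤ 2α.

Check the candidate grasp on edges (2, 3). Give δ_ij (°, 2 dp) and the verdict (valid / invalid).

δ = 107.39°, invalid

α = atan 0.15 = 8.53°;  2α = 17.06°
edge 2: e_2 = (-4.27, -1.67);  n_2 = (-0.3642, +0.9313)
edge 3: e_3 = (+0.19, -2.74);  n_3 = (-0.9976, -0.0692)
∠(n_2, n_3) = 72.61°
δ = |180° − 72.61°| = 107.39°
107.39° > 2α = 17.06°  →  invalid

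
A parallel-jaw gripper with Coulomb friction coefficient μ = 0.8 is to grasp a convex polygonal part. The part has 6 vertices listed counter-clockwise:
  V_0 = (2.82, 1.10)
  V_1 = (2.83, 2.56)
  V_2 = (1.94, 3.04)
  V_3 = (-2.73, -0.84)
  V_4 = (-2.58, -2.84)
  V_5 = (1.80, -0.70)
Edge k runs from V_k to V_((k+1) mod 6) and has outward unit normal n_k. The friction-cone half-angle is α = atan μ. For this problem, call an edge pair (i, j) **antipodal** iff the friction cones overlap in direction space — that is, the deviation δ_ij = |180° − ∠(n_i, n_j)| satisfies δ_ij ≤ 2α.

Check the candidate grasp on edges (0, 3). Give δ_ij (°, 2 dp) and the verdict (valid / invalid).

α = atan 0.8 = 38.66°;  2α = 77.32°
edge 0: e_0 = (+0.01, +1.46);  n_0 = (+1.0000, -0.0068)
edge 3: e_3 = (+0.15, -2.00);  n_3 = (-0.9972, -0.0748)
∠(n_0, n_3) = 175.32°
δ = |180° − 175.32°| = 4.68°
4.68° ≤ 2α = 77.32°  →  valid

δ = 4.68°, valid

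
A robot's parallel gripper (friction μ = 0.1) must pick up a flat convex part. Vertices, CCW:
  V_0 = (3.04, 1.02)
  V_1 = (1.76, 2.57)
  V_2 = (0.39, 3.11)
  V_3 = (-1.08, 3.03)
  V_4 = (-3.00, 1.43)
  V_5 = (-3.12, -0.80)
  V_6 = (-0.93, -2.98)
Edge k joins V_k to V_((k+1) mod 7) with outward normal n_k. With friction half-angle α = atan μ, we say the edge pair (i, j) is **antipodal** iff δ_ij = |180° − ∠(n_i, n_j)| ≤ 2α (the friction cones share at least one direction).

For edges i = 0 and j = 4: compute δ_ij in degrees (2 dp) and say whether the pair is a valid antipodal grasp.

α = atan 0.1 = 5.71°;  2α = 11.42°
edge 0: e_0 = (-1.28, +1.55);  n_0 = (+0.7711, +0.6368)
edge 4: e_4 = (-0.12, -2.23);  n_4 = (-0.9986, +0.0537)
∠(n_0, n_4) = 137.37°
δ = |180° − 137.37°| = 42.63°
42.63° > 2α = 11.42°  →  invalid

δ = 42.63°, invalid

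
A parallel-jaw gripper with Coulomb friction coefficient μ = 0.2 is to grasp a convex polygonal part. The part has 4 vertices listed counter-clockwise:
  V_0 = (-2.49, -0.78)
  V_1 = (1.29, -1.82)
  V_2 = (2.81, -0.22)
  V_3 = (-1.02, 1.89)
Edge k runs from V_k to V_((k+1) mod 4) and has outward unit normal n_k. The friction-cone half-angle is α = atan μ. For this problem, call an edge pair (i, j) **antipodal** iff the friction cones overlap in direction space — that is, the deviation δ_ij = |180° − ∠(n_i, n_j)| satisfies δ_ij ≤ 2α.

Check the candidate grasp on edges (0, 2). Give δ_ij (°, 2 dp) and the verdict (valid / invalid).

δ = 13.47°, valid

α = atan 0.2 = 11.31°;  2α = 22.62°
edge 0: e_0 = (+3.78, -1.04);  n_0 = (-0.2653, -0.9642)
edge 2: e_2 = (-3.83, +2.11);  n_2 = (+0.4825, +0.8759)
∠(n_0, n_2) = 166.53°
δ = |180° − 166.53°| = 13.47°
13.47° ≤ 2α = 22.62°  →  valid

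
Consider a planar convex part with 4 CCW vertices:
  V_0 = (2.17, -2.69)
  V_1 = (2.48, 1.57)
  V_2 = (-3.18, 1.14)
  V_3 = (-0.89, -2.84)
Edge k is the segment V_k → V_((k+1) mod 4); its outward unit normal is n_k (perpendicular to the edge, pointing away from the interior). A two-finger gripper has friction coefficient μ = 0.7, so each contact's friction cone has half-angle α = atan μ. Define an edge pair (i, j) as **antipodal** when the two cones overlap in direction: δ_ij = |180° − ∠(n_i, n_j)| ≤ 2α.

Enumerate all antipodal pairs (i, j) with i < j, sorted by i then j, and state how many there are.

count = 3; pairs: (0,2), (1,2), (1,3)

α = atan 0.7 = 34.99°;  2α = 69.98°
n_0 = (+0.9974, -0.0726)
n_1 = (-0.0758, +0.9971)
n_2 = (-0.8668, -0.4987)
n_3 = (+0.0490, -0.9988)
  (0,1): δ = 81.49°  ·
  (0,2): δ = 34.08°  ✓
  (0,3): δ = 96.97°  ·
  (1,2): δ = 64.43°  ✓
  (1,3): δ = 1.54°  ✓
  (2,3): δ = 117.11°  ·
antipodal pairs: 3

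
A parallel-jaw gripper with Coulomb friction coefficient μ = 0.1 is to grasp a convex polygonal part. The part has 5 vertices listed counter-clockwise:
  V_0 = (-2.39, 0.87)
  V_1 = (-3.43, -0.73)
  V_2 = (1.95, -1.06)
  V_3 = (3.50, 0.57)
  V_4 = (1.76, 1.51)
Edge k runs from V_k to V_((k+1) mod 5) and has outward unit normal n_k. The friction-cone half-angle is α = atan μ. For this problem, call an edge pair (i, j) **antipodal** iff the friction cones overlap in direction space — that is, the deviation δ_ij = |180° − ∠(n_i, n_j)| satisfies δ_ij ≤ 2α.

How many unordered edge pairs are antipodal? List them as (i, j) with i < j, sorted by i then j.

α = atan 0.1 = 5.71°;  2α = 11.42°
n_0 = (-0.8384, +0.5450)
n_1 = (-0.0612, -0.9981)
n_2 = (+0.7247, -0.6891)
n_3 = (+0.4753, +0.8798)
n_4 = (-0.1524, +0.9883)
  (0,1): δ = 60.49°  ·
  (0,2): δ = 10.54°  ✓
  (0,3): δ = 94.64°  ·
  (0,4): δ = 131.79°  ·
  (1,2): δ = 130.05°  ·
  (1,3): δ = 24.87°  ·
  (1,4): δ = 12.28°  ·
  (2,3): δ = 74.82°  ·
  (2,4): δ = 37.67°  ·
  (3,4): δ = 142.85°  ·
antipodal pairs: 1

count = 1; pairs: (0,2)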